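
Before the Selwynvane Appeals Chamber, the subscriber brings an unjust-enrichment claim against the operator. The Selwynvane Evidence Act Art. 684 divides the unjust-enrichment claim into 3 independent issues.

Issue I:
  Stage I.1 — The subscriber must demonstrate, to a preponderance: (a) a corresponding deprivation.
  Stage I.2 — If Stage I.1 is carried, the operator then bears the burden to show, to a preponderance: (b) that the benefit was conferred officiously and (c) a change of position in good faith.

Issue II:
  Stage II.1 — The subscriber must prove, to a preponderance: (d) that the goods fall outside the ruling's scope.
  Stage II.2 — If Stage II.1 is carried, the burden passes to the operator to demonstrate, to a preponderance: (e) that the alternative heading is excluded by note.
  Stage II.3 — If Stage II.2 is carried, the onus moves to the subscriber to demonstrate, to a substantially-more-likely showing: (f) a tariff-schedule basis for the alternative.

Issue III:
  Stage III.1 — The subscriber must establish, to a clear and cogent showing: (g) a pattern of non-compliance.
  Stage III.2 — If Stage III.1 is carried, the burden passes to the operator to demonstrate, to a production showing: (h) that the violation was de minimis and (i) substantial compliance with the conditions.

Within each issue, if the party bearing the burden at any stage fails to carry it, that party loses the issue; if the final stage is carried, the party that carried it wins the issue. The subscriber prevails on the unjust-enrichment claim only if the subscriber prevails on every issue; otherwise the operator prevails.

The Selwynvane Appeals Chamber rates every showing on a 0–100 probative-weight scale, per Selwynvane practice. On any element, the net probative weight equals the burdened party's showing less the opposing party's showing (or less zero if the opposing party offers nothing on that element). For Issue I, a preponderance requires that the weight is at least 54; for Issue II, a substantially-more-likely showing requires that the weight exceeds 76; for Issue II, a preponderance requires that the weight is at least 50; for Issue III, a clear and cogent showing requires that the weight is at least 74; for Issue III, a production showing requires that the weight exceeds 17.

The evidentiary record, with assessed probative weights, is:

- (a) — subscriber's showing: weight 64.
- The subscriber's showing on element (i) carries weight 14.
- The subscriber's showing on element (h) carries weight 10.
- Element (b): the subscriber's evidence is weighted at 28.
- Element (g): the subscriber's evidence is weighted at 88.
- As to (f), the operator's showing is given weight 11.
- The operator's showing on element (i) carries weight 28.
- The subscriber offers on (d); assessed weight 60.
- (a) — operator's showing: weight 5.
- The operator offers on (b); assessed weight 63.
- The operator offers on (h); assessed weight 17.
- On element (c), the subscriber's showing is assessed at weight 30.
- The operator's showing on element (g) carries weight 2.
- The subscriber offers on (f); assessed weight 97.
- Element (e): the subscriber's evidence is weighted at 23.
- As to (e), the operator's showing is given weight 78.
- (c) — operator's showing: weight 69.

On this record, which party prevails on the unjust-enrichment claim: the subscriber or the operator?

— Issue I —
Stage I.1 (subscriber, a preponderance, weight is at least 54): (a) net 64−5=59 ≥ 54 — meets.
  Stage I.1 carried; the burden shifts to the operator.
Stage I.2 (operator, a preponderance, weight is at least 54): (b) net 63−28=35 < 54 — fails; (c) net 69−30=39 < 54 — fails.
  Stage I.2 not carried; the operator fails its burden.
So the subscriber prevails on this issue.
— Issue II —
At Stage II.1 the subscriber must meet a preponderance (weight is at least 50): on (d) the weight is 60, ≥ 50, so (d) meets the standard.
  All elements met. The burden passes to the operator.
At Stage II.2 the operator must meet a preponderance (weight is at least 50): on (e) the weight is 78 less the opposing 23 gives net 55, which does reach 50, so (e) meets the standard.
  The operator carries Stage II.2; the subscriber now bears the burden.
At Stage II.3 the subscriber must meet a substantially-more-likely showing (weight exceeds 76): on (f) the weight is 97 less the opposing 11 gives net 86, which does exceed 76, so (f) meets the standard.
  Stage II.3 carried; the final stage is satisfied.
All stages carried — the subscriber prevails on this issue.
— Issue III —
At Stage III.1 the subscriber must meet a clear and cogent showing (weight is at least 74): on (g) the weight is 88 less the opposing 2 gives net 86, which does reach 74, so (g) meets the standard.
  The subscriber carries Stage III.1; the operator now bears the burden.
At Stage III.2 the operator must meet a production showing (weight exceeds 17): on (h) the weight is 17 less the opposing 10 gives net 7, ≤ 17, so (h) does not meet the standard; on (i) the weight is 28 less the opposing 14 gives net 14, which does not exceed 17, so (i) does not meet the standard.
  The operator does not carry Stage III.2.
The analysis ends at Stage III.2; the subscriber prevails on this issue.
Per-issue: Issue I → subscriber; Issue II → subscriber; Issue III → subscriber. The subscriber must prevail on every issue; overall, the subscriber prevails.

subscriber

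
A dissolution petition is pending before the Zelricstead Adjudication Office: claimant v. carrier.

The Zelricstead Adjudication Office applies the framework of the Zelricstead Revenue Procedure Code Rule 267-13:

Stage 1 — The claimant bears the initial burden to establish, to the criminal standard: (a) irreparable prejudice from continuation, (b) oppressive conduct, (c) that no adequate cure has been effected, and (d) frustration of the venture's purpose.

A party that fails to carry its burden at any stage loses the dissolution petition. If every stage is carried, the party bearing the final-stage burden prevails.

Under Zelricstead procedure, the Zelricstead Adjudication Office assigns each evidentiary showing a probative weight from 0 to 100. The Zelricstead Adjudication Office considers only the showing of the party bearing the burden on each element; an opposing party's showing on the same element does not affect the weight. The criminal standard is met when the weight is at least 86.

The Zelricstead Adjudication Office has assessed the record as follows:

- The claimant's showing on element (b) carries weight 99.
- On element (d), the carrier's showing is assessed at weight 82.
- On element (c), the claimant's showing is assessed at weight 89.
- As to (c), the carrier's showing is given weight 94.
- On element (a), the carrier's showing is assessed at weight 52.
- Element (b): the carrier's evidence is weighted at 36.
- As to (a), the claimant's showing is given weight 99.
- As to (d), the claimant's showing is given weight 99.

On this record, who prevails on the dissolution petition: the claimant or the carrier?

Stage 1 — burden on claimant; standard: the criminal standard (weight is at least 86).
    (a): 99 (carrier's 52 disregarded) ≥ 86 [met]
    (b): 99 (carrier's 36 disregarded) ≥ 86 [met]
    (c): 89 (carrier's 94 disregarded) ≥ 86 [met]
    (d): 99 (carrier's 82 disregarded) ≥ 86 [met]
  The claimant carries the last stage.
All stages carried — the claimant prevails.

claimant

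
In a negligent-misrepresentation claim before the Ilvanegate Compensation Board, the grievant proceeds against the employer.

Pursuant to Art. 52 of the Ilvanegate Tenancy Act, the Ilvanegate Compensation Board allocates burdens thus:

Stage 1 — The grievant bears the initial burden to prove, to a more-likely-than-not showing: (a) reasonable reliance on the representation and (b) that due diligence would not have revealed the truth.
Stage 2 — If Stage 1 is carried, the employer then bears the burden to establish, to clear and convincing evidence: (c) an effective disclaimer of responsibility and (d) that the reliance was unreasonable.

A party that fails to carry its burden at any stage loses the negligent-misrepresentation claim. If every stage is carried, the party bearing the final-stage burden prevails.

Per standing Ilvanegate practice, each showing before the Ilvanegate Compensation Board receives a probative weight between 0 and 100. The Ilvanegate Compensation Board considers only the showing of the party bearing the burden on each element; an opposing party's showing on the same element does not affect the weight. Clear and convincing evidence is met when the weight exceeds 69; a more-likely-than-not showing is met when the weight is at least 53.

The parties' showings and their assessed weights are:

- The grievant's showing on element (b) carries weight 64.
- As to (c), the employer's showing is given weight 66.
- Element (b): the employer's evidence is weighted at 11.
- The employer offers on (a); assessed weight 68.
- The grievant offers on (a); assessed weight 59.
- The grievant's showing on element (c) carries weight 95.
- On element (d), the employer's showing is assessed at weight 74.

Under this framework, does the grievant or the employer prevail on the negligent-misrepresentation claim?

Stage 1 — burden on grievant; standard: a more-likely-than-not showing (weight is at least 53).
    (a): 59 (employer's 68 disregarded) ≥ 53 [met]
    (b): 64 (employer's 11 disregarded) ≥ 53 [met]
  The grievant carries Stage 1; the employer now bears the burden.
Stage 2 — burden on employer; standard: clear and convincing evidence (weight exceeds 69).
    (c): 66 (grievant's 95 disregarded) ≤ 69 [not met]
    (d): 74 > 69 [met]
  Not every element is met, so the employer fails to carry Stage 2.
The grievant prevails.

grievant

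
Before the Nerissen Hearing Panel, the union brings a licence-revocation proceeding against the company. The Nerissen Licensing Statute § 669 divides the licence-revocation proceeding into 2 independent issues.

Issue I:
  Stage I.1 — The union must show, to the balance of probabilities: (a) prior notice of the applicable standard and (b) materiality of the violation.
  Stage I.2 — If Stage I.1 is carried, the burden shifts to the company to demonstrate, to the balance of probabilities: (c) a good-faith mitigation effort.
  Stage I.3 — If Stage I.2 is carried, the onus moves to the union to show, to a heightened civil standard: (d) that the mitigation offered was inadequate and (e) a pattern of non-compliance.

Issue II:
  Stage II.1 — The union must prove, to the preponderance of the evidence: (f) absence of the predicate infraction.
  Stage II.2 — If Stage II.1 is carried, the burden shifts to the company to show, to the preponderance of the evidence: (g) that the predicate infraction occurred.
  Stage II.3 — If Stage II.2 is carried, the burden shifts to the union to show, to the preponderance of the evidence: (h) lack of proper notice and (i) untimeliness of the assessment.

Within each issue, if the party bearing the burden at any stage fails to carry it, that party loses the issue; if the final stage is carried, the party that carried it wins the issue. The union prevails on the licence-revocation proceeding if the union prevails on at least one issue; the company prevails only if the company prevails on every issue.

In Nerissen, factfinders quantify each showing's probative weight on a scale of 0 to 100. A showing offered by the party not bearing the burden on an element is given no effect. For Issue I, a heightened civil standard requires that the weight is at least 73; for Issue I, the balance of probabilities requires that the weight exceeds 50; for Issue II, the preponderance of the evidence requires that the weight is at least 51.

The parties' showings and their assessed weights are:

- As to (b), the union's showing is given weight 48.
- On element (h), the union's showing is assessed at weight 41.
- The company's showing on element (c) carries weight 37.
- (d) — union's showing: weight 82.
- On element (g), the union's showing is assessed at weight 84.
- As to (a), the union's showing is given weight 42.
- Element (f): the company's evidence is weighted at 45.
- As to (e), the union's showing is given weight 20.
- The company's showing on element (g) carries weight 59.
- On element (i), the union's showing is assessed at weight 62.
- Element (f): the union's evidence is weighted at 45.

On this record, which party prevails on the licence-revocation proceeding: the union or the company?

company

— Issue I —
Stage I.1 (union, the balance of probabilities, weight exceeds 50): (a) 42 ≤ 50 — fails; (b) 48 ≤ 50 — fails.
  The union does not carry Stage I.1.
The analysis ends at Stage I.1; the company prevails on this issue.
— Issue II —
Stage II.1 — burden on union; standard: the preponderance of the evidence (weight is at least 51).
    (f): 45 (company's 45 disregarded) < 51 [not met]
  Stage II.1 not carried; the union fails its burden.
The analysis ends at Stage II.1; the company prevails on this issue.
Per-issue: Issue I → company; Issue II → company. The union must prevail on at least one issue; overall, the company prevails.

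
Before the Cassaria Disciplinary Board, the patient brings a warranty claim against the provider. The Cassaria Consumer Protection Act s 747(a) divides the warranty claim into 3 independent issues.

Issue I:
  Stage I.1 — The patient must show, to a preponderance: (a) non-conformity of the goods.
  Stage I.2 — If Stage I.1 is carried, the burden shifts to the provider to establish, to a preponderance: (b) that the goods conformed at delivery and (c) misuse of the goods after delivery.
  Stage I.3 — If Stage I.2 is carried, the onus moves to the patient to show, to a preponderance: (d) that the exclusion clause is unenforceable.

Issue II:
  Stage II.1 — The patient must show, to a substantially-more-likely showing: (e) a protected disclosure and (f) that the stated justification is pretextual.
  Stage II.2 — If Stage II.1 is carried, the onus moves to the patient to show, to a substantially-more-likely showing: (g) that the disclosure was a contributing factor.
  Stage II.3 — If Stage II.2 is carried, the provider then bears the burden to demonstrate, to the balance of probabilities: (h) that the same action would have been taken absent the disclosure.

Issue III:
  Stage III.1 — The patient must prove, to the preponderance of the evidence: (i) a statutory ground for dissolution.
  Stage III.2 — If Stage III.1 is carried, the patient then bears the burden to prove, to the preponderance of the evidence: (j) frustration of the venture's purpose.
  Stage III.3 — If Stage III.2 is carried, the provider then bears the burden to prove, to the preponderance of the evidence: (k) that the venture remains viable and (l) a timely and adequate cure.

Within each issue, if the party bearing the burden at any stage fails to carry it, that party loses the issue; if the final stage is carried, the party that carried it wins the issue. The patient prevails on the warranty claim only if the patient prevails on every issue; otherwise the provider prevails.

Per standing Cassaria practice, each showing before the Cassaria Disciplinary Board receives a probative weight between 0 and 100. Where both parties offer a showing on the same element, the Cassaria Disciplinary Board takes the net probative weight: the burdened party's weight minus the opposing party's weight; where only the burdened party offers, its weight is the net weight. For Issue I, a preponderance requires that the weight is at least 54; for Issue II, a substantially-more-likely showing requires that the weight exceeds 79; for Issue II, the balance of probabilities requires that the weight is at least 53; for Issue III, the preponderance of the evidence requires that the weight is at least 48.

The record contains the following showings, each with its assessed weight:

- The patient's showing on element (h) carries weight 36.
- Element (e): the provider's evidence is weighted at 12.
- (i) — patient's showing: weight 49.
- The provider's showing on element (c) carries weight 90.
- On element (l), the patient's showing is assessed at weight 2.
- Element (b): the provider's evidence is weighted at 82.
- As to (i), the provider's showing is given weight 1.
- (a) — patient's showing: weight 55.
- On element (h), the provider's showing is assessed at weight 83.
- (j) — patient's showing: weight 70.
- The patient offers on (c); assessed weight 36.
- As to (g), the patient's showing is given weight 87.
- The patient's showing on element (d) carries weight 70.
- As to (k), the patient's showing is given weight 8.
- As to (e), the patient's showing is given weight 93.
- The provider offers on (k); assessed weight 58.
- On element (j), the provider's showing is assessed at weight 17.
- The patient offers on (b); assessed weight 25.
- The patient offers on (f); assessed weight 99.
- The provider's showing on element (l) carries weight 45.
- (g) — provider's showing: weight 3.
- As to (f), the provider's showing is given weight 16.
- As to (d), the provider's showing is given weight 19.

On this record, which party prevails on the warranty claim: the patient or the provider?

provider

— Issue I —
Stage I.1 (patient, a preponderance, weight is at least 54): (a) 55 ≥ 54 — meets.
  All elements met. The burden passes to the provider.
Stage I.2 (provider, a preponderance, weight is at least 54): (b) net 82−25=57 ≥ 54 — meets; (c) net 90−36=54 ≥ 54 — meets.
  Stage I.2 carried; the burden shifts to the patient.
Stage I.3 (patient, a preponderance, weight is at least 54): (d) net 70−19=51 < 54 — fails.
  The patient does not carry Stage I.3.
So the provider prevails on this issue.
— Issue II —
At Stage II.1 the patient must meet a substantially-more-likely showing (weight exceeds 79): on (e) the weight is 93 less the opposing 12 gives net 81, > 79, so (e) meets the standard; on (f) the weight is 99 less the opposing 16 gives net 83, > 79, so (f) meets the standard.
  All elements met. The patient retains the burden for Stage II.2.
At Stage II.2 the patient must meet a substantially-more-likely showing (weight exceeds 79): on (g) the weight is 87 less the opposing 3 gives net 84, which does exceed 79, so (g) meets the standard.
  Stage II.2 carried; the burden shifts to the provider.
At Stage II.3 the provider must meet the balance of probabilities (weight is at least 53): on (h) the weight is 83 less the opposing 36 gives net 47, < 53, so (h) does not meet the standard.
  Stage II.3 not carried; the provider fails its burden.
So the patient prevails on this issue.
— Issue III —
At Stage III.1 the patient must meet the preponderance of the evidence (weight is at least 48): on (i) the weight is 49 less the opposing 1 gives net 48, which does reach 48, so (i) meets the standard.
  Stage III.1 is satisfied; the patient continues to bear the burden.
At Stage III.2 the patient must meet the preponderance of the evidence (weight is at least 48): on (j) the weight is 70 less the opposing 17 gives net 53, ≥ 48, so (j) meets the standard.
  All elements met. The burden passes to the provider.
At Stage III.3 the provider must meet the preponderance of the evidence (weight is at least 48): on (k) the weight is 58 less the opposing 8 gives net 50, ≥ 48, so (k) meets the standard; on (l) the weight is 45 less the opposing 2 gives net 43, which does not reach 48, so (l) does not meet the standard.
  Stage III.3 not carried; the provider fails its burden.
The patient prevails on this issue.
Per-issue: Issue I → provider; Issue II → patient; Issue III → patient. The patient must prevail on every issue; overall, the provider prevails.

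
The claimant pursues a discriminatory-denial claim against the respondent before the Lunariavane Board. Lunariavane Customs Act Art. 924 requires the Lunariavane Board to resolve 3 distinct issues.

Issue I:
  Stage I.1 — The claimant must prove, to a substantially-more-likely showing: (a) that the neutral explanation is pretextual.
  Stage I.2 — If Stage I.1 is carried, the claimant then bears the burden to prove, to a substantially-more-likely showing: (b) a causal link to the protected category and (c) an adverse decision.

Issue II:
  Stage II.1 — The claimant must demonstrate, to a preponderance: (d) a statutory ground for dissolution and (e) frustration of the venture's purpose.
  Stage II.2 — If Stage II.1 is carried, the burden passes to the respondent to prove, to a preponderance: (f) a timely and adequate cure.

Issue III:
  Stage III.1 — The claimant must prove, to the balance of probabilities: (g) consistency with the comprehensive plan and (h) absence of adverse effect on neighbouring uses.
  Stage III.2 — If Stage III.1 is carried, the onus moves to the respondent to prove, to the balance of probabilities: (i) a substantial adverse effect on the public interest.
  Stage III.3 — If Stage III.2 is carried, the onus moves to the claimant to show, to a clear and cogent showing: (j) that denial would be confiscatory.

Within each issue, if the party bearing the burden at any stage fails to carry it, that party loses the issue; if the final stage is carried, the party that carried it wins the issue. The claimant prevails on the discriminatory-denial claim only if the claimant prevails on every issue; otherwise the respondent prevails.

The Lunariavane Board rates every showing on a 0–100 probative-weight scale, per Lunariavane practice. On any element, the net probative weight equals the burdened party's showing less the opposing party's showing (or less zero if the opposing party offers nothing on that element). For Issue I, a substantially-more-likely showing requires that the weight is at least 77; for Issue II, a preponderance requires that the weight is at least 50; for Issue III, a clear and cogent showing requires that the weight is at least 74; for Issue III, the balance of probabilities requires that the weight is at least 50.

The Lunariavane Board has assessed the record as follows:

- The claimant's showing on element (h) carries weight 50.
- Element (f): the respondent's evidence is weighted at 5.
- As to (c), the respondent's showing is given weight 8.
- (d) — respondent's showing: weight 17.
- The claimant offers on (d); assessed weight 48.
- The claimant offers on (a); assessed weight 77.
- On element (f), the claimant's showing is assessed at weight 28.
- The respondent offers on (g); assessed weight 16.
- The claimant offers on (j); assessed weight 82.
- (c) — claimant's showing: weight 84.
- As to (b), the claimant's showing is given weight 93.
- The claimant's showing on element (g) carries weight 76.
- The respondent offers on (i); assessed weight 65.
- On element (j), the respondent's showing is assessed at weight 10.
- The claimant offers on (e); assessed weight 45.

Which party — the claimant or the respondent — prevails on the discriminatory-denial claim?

— Issue I —
At Stage I.1 the claimant must meet a substantially-more-likely showing (weight is at least 77): on (a) the weight is 77, which does reach 77, so (a) meets the standard.
  Stage I.1 carried; the burden remains with the claimant.
At Stage I.2 the claimant must meet a substantially-more-likely showing (weight is at least 77): on (b) the weight is 93, ≥ 77, so (b) meets the standard; on (c) the weight is 84 less the opposing 8 gives net 76, which does not reach 77, so (c) does not meet the standard.
  The claimant does not carry Stage I.2.
The respondent prevails on this issue.
— Issue II —
Stage II.1 (claimant, a preponderance, weight is at least 50): (d) net 48−17=31 < 50 — fails; (e) 45 < 50 — fails.
  Not every element is met, so the claimant fails to carry Stage II.1.
The respondent prevails on this issue.
— Issue III —
At Stage III.1 the claimant must meet the balance of probabilities (weight is at least 50): on (g) the weight is 76 less the opposing 16 gives net 60, ≥ 50, so (g) meets the standard; on (h) the weight is 50, ≥ 50, so (h) meets the standard.
  Stage III.1 carried; the burden shifts to the respondent.
At Stage III.2 the respondent must meet the balance of probabilities (weight is at least 50): on (i) the weight is 65, ≥ 50, so (i) meets the standard.
  All elements met. The burden passes to the claimant.
At Stage III.3 the claimant must meet a clear and cogent showing (weight is at least 74): on (j) the weight is 82 less the opposing 10 gives net 72, < 74, so (j) does not meet the standard.
  The claimant does not carry Stage III.3.
So the respondent prevails on this issue.
Per-issue: Issue I → respondent; Issue II → respondent; Issue III → respondent. The claimant must prevail on every issue; overall, the respondent prevails.

respondent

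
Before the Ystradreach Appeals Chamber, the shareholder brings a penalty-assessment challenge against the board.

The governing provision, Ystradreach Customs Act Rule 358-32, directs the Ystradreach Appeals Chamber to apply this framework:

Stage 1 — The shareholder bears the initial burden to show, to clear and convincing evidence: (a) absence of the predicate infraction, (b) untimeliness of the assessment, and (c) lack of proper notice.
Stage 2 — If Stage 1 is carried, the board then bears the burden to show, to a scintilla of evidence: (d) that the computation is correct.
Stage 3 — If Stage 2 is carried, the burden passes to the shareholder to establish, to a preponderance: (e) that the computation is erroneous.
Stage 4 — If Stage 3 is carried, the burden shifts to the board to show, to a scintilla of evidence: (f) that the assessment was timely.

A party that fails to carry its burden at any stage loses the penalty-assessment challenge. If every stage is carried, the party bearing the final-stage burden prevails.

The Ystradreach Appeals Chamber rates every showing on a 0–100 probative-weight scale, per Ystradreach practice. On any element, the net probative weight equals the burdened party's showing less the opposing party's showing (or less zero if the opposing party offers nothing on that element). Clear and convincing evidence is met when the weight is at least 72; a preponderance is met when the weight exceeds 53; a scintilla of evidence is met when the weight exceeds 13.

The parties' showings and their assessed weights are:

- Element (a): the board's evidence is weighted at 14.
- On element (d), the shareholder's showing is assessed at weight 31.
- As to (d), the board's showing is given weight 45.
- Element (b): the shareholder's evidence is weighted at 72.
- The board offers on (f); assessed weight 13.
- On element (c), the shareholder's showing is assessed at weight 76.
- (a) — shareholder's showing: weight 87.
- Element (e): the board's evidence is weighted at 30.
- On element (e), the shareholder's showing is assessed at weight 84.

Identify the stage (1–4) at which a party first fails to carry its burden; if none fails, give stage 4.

stage 4

At Stage 1 the shareholder must meet clear and convincing evidence (weight is at least 72): on (a) the weight is 87 less the opposing 14 gives net 73, which does reach 72, so (a) meets the standard; on (b) the weight is 72, ≥ 72, so (b) meets the standard; on (c) the weight is 76, which does reach 72, so (c) meets the standard.
  Stage 1 carried; the burden shifts to the board.
At Stage 2 the board must meet a scintilla of evidence (weight exceeds 13): on (d) the weight is 45 less the opposing 31 gives net 14, > 13, so (d) meets the standard.
  Stage 2 is satisfied; the onus moves to the shareholder.
At Stage 3 the shareholder must meet a preponderance (weight exceeds 53): on (e) the weight is 84 less the opposing 30 gives net 54, which does exceed 53, so (e) meets the standard.
  The shareholder carries Stage 3; the board now bears the burden.
At Stage 4 the board must meet a scintilla of evidence (weight exceeds 13): on (f) the weight is 13, which does not exceed 13, so (f) does not meet the standard.
  The board does not carry Stage 4.
The analysis ends at Stage 4; the shareholder prevails.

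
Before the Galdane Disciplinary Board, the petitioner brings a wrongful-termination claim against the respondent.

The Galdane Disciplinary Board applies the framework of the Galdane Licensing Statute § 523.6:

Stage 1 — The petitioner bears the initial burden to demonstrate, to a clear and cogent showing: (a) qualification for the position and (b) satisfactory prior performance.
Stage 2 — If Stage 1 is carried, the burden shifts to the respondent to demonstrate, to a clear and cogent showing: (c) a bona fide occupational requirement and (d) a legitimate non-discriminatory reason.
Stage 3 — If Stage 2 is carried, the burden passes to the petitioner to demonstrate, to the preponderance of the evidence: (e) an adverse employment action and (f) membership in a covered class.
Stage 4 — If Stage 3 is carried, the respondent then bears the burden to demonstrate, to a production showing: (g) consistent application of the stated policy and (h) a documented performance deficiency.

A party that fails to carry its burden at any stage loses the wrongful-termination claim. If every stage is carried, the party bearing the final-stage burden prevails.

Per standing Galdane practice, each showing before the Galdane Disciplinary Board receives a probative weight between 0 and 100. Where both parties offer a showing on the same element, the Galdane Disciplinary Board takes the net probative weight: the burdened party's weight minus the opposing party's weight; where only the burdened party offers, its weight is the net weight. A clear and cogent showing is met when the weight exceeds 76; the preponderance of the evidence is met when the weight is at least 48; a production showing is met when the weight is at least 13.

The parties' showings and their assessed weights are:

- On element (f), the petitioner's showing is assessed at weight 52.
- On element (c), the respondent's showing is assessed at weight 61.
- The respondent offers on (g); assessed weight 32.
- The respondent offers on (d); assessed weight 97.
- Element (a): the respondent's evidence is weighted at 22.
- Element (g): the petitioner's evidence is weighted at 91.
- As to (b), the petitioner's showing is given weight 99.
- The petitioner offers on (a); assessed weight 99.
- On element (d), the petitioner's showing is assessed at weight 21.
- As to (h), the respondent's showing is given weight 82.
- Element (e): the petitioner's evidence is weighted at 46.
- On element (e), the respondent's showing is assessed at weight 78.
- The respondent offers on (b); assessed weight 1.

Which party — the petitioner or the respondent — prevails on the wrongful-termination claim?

petitioner

Stage 1 — burden on petitioner; standard: a clear and cogent showing (weight exceeds 76).
    (a): 99 − 22 = 77 > 76 [met]
    (b): 99 − 1 = 98 > 76 [met]
  Stage 1 carried; the burden shifts to the respondent.
Stage 2 — burden on respondent; standard: a clear and cogent showing (weight exceeds 76).
    (c): 61 ≤ 76 [not met]
    (d): 97 − 21 = 76 ≤ 76 [not met]
  Not every element is met, so the respondent fails to carry Stage 2.
The petitioner prevails.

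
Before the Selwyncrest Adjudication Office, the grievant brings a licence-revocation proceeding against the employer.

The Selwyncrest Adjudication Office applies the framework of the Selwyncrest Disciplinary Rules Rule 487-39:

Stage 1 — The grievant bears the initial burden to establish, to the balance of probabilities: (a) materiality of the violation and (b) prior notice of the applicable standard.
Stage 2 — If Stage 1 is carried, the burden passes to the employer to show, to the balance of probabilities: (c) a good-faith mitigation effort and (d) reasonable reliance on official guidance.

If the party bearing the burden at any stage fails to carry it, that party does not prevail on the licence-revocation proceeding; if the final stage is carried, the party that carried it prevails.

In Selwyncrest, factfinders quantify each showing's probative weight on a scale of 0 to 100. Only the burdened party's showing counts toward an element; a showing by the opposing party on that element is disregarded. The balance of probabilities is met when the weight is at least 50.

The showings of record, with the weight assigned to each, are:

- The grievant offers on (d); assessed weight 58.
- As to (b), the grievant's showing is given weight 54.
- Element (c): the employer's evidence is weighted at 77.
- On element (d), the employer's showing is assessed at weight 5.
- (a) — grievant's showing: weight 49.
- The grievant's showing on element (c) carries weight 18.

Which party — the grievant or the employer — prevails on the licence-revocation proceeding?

Stage 1 (grievant, the balance of probabilities, weight is at least 50): (a) 49 < 50 — fails; (b) 54 ≥ 50 — meets.
  The grievant does not carry Stage 1.
The employer prevails.

employer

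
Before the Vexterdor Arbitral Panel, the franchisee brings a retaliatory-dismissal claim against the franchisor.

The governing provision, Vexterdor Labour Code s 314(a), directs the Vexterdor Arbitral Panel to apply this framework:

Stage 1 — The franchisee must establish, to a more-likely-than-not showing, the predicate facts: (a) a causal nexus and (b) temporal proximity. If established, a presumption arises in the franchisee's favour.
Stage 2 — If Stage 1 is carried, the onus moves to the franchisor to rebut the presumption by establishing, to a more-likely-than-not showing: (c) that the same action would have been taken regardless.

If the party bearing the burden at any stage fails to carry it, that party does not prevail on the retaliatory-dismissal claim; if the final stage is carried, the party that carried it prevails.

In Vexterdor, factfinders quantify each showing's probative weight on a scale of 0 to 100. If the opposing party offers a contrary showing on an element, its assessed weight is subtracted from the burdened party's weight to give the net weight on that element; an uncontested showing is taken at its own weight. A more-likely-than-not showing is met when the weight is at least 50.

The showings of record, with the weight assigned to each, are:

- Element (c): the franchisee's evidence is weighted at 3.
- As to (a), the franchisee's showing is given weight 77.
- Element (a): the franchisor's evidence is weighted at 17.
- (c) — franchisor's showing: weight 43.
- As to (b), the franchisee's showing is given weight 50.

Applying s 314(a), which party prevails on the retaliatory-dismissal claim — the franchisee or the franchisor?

franchisee

Stage 1 (franchisee, a more-likely-than-not showing, weight is at least 50): (a) net 77−17=60 ≥ 50 — meets; (b) 50 ≥ 50 — meets.
  The franchisee carries Stage 1; the franchisor now bears the burden.
Stage 2 (franchisor, a more-likely-than-not showing, weight is at least 50): (c) net 43−3=40 < 50 — fails.
  Not every element is met, so the franchisor fails to carry Stage 2.
So the franchisee prevails.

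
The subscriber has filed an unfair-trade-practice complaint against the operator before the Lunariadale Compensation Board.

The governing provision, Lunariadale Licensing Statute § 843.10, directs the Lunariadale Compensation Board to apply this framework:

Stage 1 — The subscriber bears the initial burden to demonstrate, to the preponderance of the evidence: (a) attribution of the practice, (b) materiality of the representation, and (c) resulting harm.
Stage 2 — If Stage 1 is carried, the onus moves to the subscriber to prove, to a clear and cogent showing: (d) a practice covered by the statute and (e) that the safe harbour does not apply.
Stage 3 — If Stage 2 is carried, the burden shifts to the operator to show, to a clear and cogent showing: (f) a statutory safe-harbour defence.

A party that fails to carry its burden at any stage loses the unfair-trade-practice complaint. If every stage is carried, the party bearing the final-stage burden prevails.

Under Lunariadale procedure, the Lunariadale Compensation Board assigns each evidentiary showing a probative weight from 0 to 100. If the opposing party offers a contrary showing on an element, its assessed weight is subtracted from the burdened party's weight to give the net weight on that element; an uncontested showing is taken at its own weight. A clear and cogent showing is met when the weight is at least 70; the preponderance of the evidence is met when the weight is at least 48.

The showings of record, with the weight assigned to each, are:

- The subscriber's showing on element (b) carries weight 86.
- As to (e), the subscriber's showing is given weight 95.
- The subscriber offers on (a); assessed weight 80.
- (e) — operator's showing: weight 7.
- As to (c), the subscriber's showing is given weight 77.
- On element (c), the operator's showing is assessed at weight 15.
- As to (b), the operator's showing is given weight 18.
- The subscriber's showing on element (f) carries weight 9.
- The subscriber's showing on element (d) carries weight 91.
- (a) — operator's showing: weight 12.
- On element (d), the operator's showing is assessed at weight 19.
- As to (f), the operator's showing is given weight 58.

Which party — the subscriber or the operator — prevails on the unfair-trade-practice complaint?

subscriber

Stage 1 — burden on subscriber; standard: the preponderance of the evidence (weight is at least 48).
    (a): 80 − 12 = 68 ≥ 48 [met]
    (b): 86 − 18 = 68 ≥ 48 [met]
    (c): 77 − 15 = 62 ≥ 48 [met]
  Stage 1 is satisfied; the subscriber continues to bear the burden.
Stage 2 — burden on subscriber; standard: a clear and cogent showing (weight is at least 70).
    (d): 91 − 19 = 72 ≥ 70 [met]
    (e): 95 − 7 = 88 ≥ 70 [met]
  All elements met. The burden passes to the operator.
Stage 3 — burden on operator; standard: a clear and cogent showing (weight is at least 70).
    (f): 58 − 9 = 49 < 70 [not met]
  The operator does not carry Stage 3.
The subscriber prevails.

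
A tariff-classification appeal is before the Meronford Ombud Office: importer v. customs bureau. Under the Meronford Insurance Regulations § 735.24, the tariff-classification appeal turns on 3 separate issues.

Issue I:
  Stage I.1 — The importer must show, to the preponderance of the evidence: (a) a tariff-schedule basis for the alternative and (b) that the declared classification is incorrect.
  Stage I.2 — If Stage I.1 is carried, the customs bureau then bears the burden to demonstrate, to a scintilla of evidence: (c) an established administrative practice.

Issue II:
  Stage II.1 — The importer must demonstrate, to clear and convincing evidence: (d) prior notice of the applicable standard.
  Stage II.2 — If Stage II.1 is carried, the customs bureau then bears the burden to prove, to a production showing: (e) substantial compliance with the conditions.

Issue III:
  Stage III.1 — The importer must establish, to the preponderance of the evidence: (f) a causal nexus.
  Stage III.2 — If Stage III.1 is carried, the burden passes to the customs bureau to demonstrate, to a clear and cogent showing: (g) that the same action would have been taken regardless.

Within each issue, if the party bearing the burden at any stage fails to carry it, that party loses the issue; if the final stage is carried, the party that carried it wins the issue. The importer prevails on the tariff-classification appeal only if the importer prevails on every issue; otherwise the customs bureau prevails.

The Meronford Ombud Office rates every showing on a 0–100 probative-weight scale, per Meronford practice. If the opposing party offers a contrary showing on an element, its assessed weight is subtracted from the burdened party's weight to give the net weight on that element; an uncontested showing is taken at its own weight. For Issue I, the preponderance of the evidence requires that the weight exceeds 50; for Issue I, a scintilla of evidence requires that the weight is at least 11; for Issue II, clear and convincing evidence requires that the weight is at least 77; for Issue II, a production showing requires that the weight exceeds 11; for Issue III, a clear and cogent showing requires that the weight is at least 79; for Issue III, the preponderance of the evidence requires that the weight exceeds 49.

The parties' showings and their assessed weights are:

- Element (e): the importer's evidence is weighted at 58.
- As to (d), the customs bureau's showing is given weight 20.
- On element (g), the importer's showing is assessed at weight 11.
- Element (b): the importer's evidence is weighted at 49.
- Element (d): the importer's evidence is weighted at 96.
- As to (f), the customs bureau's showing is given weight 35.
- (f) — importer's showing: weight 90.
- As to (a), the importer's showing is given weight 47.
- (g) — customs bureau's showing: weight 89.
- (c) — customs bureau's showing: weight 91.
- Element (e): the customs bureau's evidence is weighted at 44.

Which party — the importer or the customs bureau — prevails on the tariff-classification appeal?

customs bureau

— Issue I —
At Stage I.1 the importer must meet the preponderance of the evidence (weight exceeds 50): on (a) the weight is 47, ≤ 50, so (a) does not meet the standard; on (b) the weight is 49, which does not exceed 50, so (b) does not meet the standard.
  Stage I.1 not carried; the importer fails its burden.
So the customs bureau prevails on this issue.
— Issue II —
Stage II.1 (importer, clear and convincing evidence, weight is at least 77): (d) net 96−20=76 < 77 — fails.
  The importer does not carry Stage II.1.
So the customs bureau prevails on this issue.
— Issue III —
Stage III.1 (importer, the preponderance of the evidence, weight exceeds 49): (f) net 90−35=55 > 49 — meets.
  Stage III.1 is satisfied; the onus moves to the customs bureau.
Stage III.2 (customs bureau, a clear and cogent showing, weight is at least 79): (g) net 89−11=78 < 79 — fails.
  The customs bureau does not carry Stage III.2.
So the importer prevails on this issue.
Per-issue: Issue I → customs bureau; Issue II → customs bureau; Issue III → importer. The importer must prevail on every issue; overall, the customs bureau prevails.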